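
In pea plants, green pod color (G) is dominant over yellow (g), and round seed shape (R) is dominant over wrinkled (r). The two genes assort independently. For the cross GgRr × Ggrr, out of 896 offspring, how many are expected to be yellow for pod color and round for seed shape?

Dihybrid cross GgRr × Ggrr — consider each gene separately:
pod color: Gg × Gg → 1 GG, 2 Gg, 1 gg → 3 G_ : 1 gg (out of 4)
seed shape: Rr × rr → 2 Rr, 2 rr → 2 R_ : 2 rr (out of 4)
Looking for: yellow (gg) and round (R_)
P(yellow) = 1/4, P(round) = 2/4
P(both) = 1/4 × 2/4 = 2/16 = 1/8
Expected count = 1/8 × 896 = 112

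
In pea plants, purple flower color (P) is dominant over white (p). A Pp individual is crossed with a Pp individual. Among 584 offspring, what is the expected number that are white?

Punnett square for Pp × Pp:
Offspring genotypes: 1 PP, 2 Pp, 1 pp
purple: 3, white: 1
white: 1 out of 4 → fraction 1/4
Expected count = 1/4 × 584 = 146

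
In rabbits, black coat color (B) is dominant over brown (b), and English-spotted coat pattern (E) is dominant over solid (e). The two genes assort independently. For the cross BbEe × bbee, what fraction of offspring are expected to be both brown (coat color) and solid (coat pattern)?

Dihybrid cross BbEe × bbee — consider each gene separately:
coat color: Bb × bb → 2 Bb, 2 bb → 2 B_ : 2 bb (out of 4)
coat pattern: Ee × ee → 2 Ee, 2 ee → 2 E_ : 2 ee (out of 4)
Looking for: brown (bb) and solid (ee)
P(brown) = 2/4, P(solid) = 2/4
P(both) = 2/4 × 2/4 = 4/16 = 1/4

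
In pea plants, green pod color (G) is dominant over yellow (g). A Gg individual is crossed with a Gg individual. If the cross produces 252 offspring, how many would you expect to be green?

Punnett square for Gg × Gg:
Offspring genotypes: 1 GG, 2 Gg, 1 gg
green: 3, yellow: 1
green: 3 out of 4 → fraction 3/4
Expected count = 3/4 × 252 = 189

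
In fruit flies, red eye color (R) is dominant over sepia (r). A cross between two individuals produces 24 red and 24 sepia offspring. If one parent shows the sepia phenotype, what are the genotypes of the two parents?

Observed offspring: 24 red, 24 sepia
The observed ratio simplifies to 1:1. One parent shows sepia, so its genotype must be rr. A 1:1 offspring split requires the other parent to be heterozygous (Rr).
Parent genotypes: rr × Rr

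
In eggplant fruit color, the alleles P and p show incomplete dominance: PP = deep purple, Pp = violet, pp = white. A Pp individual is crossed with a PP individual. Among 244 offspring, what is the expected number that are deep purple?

Punnett square for Pp × PP:
Offspring genotypes: 2 PP, 2 Pp
Phenotype counts: 2 deep purple, 2 violet
deep purple: 2 out of 4 → fraction 1/2
Expected count = 1/2 × 244 = 122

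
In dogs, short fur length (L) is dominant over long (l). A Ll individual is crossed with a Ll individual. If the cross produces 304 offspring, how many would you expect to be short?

Punnett square for Ll × Ll:
Offspring genotypes: 1 LL, 2 Ll, 1 ll
short: 3, long: 1
short: 3 out of 4 → fraction 3/4
Expected count = 3/4 × 304 = 228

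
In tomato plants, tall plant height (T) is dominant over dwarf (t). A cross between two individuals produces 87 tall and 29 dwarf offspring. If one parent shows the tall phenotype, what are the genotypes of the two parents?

Observed offspring: 87 tall, 29 dwarf
The observed ratio simplifies to 3:1. Dwarf (tt) offspring appear, so each parent must contribute one t allele. The parent stated to show tall carries T, so it is Tt. The other parent is then either Tt or tt: Tt × tt would give a 1:1 split, whereas Tt × Tt gives 3:1 — matching the data. So both parents are heterozygous (Tt × Tt).
Parent genotypes: Tt × Tt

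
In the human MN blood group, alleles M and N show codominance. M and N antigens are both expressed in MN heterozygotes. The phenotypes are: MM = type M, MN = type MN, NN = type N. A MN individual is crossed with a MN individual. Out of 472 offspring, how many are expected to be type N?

Punnett square for MN × MN:
Offspring genotypes: 1 MM, 2 MN, 1 NN
Phenotype counts: 1 type M, 2 type MN, 1 type N
type N: 1 out of 4 → fraction 1/4
Expected count = 1/4 × 472 = 118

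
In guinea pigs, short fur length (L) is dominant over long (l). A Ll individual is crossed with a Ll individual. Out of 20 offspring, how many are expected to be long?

Punnett square for Ll × Ll:
Offspring genotypes: 1 LL, 2 Ll, 1 ll
short: 3, long: 1
long: 1 out of 4 → fraction 1/4
Expected count = 1/4 × 20 = 5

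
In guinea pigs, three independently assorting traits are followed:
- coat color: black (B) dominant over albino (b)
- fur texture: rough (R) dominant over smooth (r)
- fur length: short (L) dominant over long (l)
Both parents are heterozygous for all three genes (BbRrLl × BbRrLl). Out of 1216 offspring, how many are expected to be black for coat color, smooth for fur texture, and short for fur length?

Trihybrid cross: BbRrLl × BbRrLl
Each trait segregates independently with a 3:1 phenotypic ratio, so each gene contributes 3/4 (dominant) or 1/4 (recessive).
Target: black (coat color), smooth (fur texture), short (fur length)
Probability = product of independent per-trait probabilities
= 3/4 × 1/4 × 3/4 = 9/64
Expected count = 9/64 × 1216 = 171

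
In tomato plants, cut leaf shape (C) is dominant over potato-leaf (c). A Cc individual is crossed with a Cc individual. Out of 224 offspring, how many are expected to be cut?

Punnett square for Cc × Cc:
Offspring genotypes: 1 CC, 2 Cc, 1 cc
cut: 3, potato-leaf: 1
cut: 3 out of 4 → fraction 3/4
Expected count = 3/4 × 224 = 168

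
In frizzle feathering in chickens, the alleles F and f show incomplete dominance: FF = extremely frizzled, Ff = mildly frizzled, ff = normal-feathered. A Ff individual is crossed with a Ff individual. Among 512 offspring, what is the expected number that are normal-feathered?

Punnett square for Ff × Ff:
Offspring genotypes: 1 FF, 2 Ff, 1 ff
Phenotype counts: 1 extremely frizzled, 2 mildly frizzled, 1 normal-feathered
normal-feathered: 1 out of 4 → fraction 1/4
Expected count = 1/4 × 512 = 128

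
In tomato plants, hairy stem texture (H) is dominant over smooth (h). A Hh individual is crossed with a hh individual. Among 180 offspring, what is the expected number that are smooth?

Punnett square for Hh × hh:
Offspring genotypes: 2 Hh, 2 hh
hairy: 2, smooth: 2
smooth: 2 out of 4 → fraction 1/2
Expected count = 1/2 × 180 = 90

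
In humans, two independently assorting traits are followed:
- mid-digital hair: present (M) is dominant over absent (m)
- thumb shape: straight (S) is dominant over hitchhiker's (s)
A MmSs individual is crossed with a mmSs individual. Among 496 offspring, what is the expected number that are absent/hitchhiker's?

Dihybrid cross MmSs × mmSs — consider each gene separately:
mid-digital hair: Mm × mm → 2 Mm, 2 mm → 2 M_ : 2 mm (out of 4)
thumb shape: Ss × Ss → 1 SS, 2 Ss, 1 ss → 3 S_ : 1 ss (out of 4)
Combine (counts out of 4 × 4 = 16): present/straight (M_S_) = 2×3 = 6; present/hitchhiker's (M_ss) = 2×1 = 2; absent/straight (mmS_) = 2×3 = 6; absent/hitchhiker's (mmss) = 2×1 = 2
Phenotype counts (out of 16): 6 present/straight, 2 present/hitchhiker's, 6 absent/straight, 2 absent/hitchhiker's
absent/hitchhiker's: 2 out of 16 → fraction 1/8
Expected count = 1/8 × 496 = 62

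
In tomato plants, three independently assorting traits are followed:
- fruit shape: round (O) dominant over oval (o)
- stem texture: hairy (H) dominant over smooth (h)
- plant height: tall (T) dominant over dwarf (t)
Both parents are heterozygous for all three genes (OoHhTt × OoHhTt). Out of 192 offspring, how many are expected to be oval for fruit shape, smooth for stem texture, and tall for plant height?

Trihybrid cross: OoHhTt × OoHhTt
Each trait segregates independently with a 3:1 phenotypic ratio, so each gene contributes 3/4 (dominant) or 1/4 (recessive).
Target: oval (fruit shape), smooth (stem texture), tall (plant height)
Probability = product of independent per-trait probabilities
= 1/4 × 1/4 × 3/4 = 3/64
Expected count = 3/64 × 192 = 9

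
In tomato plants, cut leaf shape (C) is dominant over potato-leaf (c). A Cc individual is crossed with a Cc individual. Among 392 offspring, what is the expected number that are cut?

Punnett square for Cc × Cc:
Offspring genotypes: 1 CC, 2 Cc, 1 cc
cut: 3, potato-leaf: 1
cut: 3 out of 4 → fraction 3/4
Expected count = 3/4 × 392 = 294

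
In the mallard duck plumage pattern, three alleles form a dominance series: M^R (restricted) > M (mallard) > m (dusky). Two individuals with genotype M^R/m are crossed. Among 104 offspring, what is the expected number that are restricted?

Cross: M^R/m × M^R/m
Allele dominance: M^R > M > m
Offspring genotypes: 1 M^R/M^R, 2 M^R/m, 1 m/m
Phenotype counts: 3 restricted, 1 dusky
restricted: 3 out of 4 → fraction 3/4
Expected count = 3/4 × 104 = 78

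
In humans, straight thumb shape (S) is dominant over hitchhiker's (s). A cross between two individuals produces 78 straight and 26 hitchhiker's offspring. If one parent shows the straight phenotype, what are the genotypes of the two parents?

Observed offspring: 78 straight, 26 hitchhiker's
The observed ratio simplifies to 3:1. Hitchhiker's (ss) offspring appear, so each parent must contribute one s allele. The parent stated to show straight carries S, so it is Ss. The other parent is then either Ss or ss: Ss × ss would give a 1:1 split, whereas Ss × Ss gives 3:1 — matching the data. So both parents are heterozygous (Ss × Ss).
Parent genotypes: Ss × Ss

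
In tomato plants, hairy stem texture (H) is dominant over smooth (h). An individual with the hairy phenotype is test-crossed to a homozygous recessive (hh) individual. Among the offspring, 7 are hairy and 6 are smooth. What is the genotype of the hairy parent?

Test cross: ? × hh
Offspring: 7 hairy, 6 smooth — approximately 1:1.
A 1:1 ratio in a test cross indicates the unknown parent is heterozygous (Hh).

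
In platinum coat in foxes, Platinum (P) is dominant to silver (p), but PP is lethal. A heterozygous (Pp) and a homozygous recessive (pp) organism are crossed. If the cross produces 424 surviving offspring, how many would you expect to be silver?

Cross: Pp × pp
Punnett square offspring (before lethality): 2 Pp, 2 pp
No PP offspring are produced in this cross.
silver: 2 out of 4 → fraction 1/2
Expected count = 1/2 × 424 = 212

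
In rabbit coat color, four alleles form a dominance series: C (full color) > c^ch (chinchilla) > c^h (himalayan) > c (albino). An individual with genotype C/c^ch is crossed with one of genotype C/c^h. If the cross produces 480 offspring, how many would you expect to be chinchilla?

Cross: C/c^ch × C/c^h
Allele dominance: C > c^ch > c^h > c
Offspring genotypes: 1 C/C, 1 C/c^h, 1 C/c^ch, 1 c^ch/c^h
Phenotype counts: 3 full color, 1 chinchilla
chinchilla: 1 out of 4 → fraction 1/4
Expected count = 1/4 × 480 = 120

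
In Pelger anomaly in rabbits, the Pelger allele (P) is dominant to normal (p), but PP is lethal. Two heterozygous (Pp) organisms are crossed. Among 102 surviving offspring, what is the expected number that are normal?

Cross: Pp × Pp
Punnett square offspring (before lethality): 1 PP, 2 Pp, 1 pp
The PP genotype is lethal (embryos die); surviving offspring: 2 Pp, 1 pp
normal: 1 out of 3 → fraction 1/3
Expected count = 1/3 × 102 = 34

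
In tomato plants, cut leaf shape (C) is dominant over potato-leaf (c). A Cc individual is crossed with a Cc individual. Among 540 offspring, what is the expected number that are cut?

Punnett square for Cc × Cc:
Offspring genotypes: 1 CC, 2 Cc, 1 cc
cut: 3, potato-leaf: 1
cut: 3 out of 4 → fraction 3/4
Expected count = 3/4 × 540 = 405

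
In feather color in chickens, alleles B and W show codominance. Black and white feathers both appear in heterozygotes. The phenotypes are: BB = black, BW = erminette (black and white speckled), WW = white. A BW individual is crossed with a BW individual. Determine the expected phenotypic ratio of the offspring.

Punnett square for BW × BW:
Offspring genotypes: 1 BB, 2 BW, 1 WW
Phenotype counts: 1 black, 2 erminette (black and white speckled), 1 white
Ratio: 1 black : 2 erminette (black and white speckled) : 1 white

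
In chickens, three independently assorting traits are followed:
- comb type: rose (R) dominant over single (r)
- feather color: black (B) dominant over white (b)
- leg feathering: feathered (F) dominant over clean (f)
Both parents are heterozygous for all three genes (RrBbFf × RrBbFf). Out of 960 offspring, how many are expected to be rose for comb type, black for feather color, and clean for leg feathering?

Trihybrid cross: RrBbFf × RrBbFf
Each trait segregates independently with a 3:1 phenotypic ratio, so each gene contributes 3/4 (dominant) or 1/4 (recessive).
Target: rose (comb type), black (feather color), clean (leg feathering)
Probability = product of independent per-trait probabilities
= 3/4 × 3/4 × 1/4 = 9/64
Expected count = 9/64 × 960 = 135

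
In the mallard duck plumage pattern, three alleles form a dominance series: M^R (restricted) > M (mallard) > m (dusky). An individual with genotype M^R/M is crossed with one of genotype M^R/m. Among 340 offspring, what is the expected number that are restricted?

Cross: M^R/M × M^R/m
Allele dominance: M^R > M > m
Offspring genotypes: 1 M^R/M^R, 1 M^R/m, 1 M^R/M, 1 M/m
Phenotype counts: 3 restricted, 1 mallard
restricted: 3 out of 4 → fraction 3/4
Expected count = 3/4 × 340 = 255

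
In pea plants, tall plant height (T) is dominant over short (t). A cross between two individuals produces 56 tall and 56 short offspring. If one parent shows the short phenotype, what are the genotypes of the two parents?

Observed offspring: 56 tall, 56 short
The observed ratio simplifies to 1:1. One parent shows short, so its genotype must be tt. A 1:1 offspring split requires the other parent to be heterozygous (Tt).
Parent genotypes: tt × Tt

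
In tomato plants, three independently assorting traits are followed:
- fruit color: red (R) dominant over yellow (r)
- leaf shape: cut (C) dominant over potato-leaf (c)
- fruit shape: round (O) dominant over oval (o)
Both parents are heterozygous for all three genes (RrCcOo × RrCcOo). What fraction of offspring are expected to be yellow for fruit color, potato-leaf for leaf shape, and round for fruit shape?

Trihybrid cross: RrCcOo × RrCcOo
Each trait segregates independently with a 3:1 phenotypic ratio, so each gene contributes 3/4 (dominant) or 1/4 (recessive).
Target: yellow (fruit color), potato-leaf (leaf shape), round (fruit shape)
Probability = product of independent per-trait probabilities
= 1/4 × 1/4 × 3/4 = 3/64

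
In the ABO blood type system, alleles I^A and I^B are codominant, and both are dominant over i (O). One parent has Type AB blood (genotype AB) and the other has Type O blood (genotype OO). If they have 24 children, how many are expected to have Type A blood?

Cross: AB × OO
Possible offspring genotypes: 2 AO, 2 BO
Blood type counts: 2 Type A, 2 Type B
Probability of Type A: 2/4 = 1/2
Expected count = 1/2 × 24 = 12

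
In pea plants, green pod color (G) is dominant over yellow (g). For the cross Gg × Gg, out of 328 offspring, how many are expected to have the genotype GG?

Punnett square for Gg × Gg:
Offspring genotypes: 1 GG, 2 Gg, 1 gg
Total offspring: 4
Count with target: 1
Probability: 1/4
Expected count = 1/4 × 328 = 82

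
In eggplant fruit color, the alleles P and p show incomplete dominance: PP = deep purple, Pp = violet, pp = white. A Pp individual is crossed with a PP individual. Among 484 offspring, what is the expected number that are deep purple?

Punnett square for Pp × PP:
Offspring genotypes: 2 PP, 2 Pp
Phenotype counts: 2 deep purple, 2 violet
deep purple: 2 out of 4 → fraction 1/2
Expected count = 1/2 × 484 = 242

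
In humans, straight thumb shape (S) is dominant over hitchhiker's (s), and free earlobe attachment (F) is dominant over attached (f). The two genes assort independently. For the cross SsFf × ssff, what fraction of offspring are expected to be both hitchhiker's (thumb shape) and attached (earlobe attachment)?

Dihybrid cross SsFf × ssff — consider each gene separately:
thumb shape: Ss × ss → 2 Ss, 2 ss → 2 S_ : 2 ss (out of 4)
earlobe attachment: Ff × ff → 2 Ff, 2 ff → 2 F_ : 2 ff (out of 4)
Looking for: hitchhiker's (ss) and attached (ff)
P(hitchhiker's) = 2/4, P(attached) = 2/4
P(both) = 2/4 × 2/4 = 4/16 = 1/4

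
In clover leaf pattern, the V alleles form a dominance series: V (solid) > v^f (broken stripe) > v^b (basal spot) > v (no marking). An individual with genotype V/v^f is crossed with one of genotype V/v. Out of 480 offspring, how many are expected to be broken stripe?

Cross: V/v^f × V/v
Allele dominance: V > v^f > v^b > v
Offspring genotypes: 1 V/V, 1 V/v, 1 V/v^f, 1 v^f/v
Phenotype counts: 3 solid, 1 broken stripe
broken stripe: 1 out of 4 → fraction 1/4
Expected count = 1/4 × 480 = 120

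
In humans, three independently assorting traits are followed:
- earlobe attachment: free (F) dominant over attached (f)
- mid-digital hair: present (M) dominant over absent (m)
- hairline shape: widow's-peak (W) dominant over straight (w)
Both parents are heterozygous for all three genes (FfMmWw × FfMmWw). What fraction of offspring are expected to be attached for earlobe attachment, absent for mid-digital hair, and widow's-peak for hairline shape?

Trihybrid cross: FfMmWw × FfMmWw
Each trait segregates independently with a 3:1 phenotypic ratio, so each gene contributes 3/4 (dominant) or 1/4 (recessive).
Target: attached (earlobe attachment), absent (mid-digital hair), widow's-peak (hairline shape)
Probability = product of independent per-trait probabilities
= 1/4 × 1/4 × 3/4 = 3/64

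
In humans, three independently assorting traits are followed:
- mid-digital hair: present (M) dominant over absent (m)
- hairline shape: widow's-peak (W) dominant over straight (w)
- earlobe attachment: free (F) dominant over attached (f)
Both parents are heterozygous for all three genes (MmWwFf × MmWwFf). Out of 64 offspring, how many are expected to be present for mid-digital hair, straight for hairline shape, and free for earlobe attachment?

Trihybrid cross: MmWwFf × MmWwFf
Each trait segregates independently with a 3:1 phenotypic ratio, so each gene contributes 3/4 (dominant) or 1/4 (recessive).
Target: present (mid-digital hair), straight (hairline shape), free (earlobe attachment)
Probability = product of independent per-trait probabilities
= 3/4 × 1/4 × 3/4 = 9/64
Expected count = 9/64 × 64 = 9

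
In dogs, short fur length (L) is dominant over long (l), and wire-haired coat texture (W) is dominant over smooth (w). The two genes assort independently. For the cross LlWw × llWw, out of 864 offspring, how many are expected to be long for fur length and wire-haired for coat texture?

Dihybrid cross LlWw × llWw — consider each gene separately:
fur length: Ll × ll → 2 Ll, 2 ll → 2 L_ : 2 ll (out of 4)
coat texture: Ww × Ww → 1 WW, 2 Ww, 1 ww → 3 W_ : 1 ww (out of 4)
Looking for: long (ll) and wire-haired (W_)
P(long) = 2/4, P(wire-haired) = 3/4
P(both) = 2/4 × 3/4 = 6/16 = 3/8
Expected count = 3/8 × 864 = 324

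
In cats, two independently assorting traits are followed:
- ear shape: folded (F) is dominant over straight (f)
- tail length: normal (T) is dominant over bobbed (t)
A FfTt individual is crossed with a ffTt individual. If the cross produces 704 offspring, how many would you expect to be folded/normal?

Dihybrid cross FfTt × ffTt — consider each gene separately:
ear shape: Ff × ff → 2 Ff, 2 ff → 2 F_ : 2 ff (out of 4)
tail length: Tt × Tt → 1 TT, 2 Tt, 1 tt → 3 T_ : 1 tt (out of 4)
Combine (counts out of 4 × 4 = 16): folded/normal (F_T_) = 2×3 = 6; folded/bobbed (F_tt) = 2×1 = 2; straight/normal (ffT_) = 2×3 = 6; straight/bobbed (fftt) = 2×1 = 2
Phenotype counts (out of 16): 6 folded/normal, 2 folded/bobbed, 6 straight/normal, 2 straight/bobbed
folded/normal: 6 out of 16 → fraction 3/8
Expected count = 3/8 × 704 = 264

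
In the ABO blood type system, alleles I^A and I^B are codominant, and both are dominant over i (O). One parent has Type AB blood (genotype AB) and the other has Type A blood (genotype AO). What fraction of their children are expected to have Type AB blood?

Cross: AB × AO
Possible offspring genotypes: 1 AA, 1 AO, 1 AB, 1 BO
Blood type counts: 2 Type A, 1 Type AB, 1 Type B
Probability of Type AB: 1/4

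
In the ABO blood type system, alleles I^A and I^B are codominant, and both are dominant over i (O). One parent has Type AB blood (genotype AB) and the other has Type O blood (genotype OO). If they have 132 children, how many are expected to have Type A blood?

Cross: AB × OO
Possible offspring genotypes: 2 AO, 2 BO
Blood type counts: 2 Type A, 2 Type B
Probability of Type A: 2/4 = 1/2
Expected count = 1/2 × 132 = 66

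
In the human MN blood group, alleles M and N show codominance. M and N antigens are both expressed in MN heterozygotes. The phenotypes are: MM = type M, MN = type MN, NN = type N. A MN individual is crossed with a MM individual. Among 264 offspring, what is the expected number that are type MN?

Punnett square for MN × MM:
Offspring genotypes: 2 MM, 2 MN
Phenotype counts: 2 type M, 2 type MN
type MN: 2 out of 4 → fraction 1/2
Expected count = 1/2 × 264 = 132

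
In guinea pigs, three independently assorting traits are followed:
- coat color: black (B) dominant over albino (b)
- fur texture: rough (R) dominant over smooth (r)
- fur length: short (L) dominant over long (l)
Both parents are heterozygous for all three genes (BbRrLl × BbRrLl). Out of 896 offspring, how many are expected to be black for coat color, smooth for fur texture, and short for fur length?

Trihybrid cross: BbRrLl × BbRrLl
Each trait segregates independently with a 3:1 phenotypic ratio, so each gene contributes 3/4 (dominant) or 1/4 (recessive).
Target: black (coat color), smooth (fur texture), short (fur length)
Probability = product of independent per-trait probabilities
= 3/4 × 1/4 × 3/4 = 9/64
Expected count = 9/64 × 896 = 126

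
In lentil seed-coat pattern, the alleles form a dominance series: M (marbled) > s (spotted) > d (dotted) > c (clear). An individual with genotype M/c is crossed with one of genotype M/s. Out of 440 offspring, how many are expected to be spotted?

Cross: M/c × M/s
Allele dominance: M > s > d > c
Offspring genotypes: 1 M/M, 1 M/s, 1 M/c, 1 s/c
Phenotype counts: 3 marbled, 1 spotted
spotted: 1 out of 4 → fraction 1/4
Expected count = 1/4 × 440 = 110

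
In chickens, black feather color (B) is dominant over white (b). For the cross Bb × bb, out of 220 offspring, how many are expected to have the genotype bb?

Punnett square for Bb × bb:
Offspring genotypes: 2 Bb, 2 bb
Total offspring: 4
Count with target: 2
Probability: 2/4 = 1/2
Expected count = 1/2 × 220 = 110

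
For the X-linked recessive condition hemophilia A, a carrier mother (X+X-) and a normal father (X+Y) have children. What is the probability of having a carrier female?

Cross: X+X- × X+Y
Offspring: 1 X+X+, 1 X+Y, 1 X+X-, 1 X-Y
Probability of a carrier female: 1/4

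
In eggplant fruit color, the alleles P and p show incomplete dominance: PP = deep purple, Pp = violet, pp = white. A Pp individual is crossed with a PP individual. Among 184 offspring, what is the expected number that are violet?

Punnett square for Pp × PP:
Offspring genotypes: 2 PP, 2 Pp
Phenotype counts: 2 deep purple, 2 violet
violet: 2 out of 4 → fraction 1/2
Expected count = 1/2 × 184 = 92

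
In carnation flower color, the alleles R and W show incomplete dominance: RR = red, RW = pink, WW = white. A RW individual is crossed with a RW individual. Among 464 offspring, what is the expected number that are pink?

Punnett square for RW × RW:
Offspring genotypes: 1 RR, 2 RW, 1 WW
Phenotype counts: 1 red, 2 pink, 1 white
pink: 2 out of 4 → fraction 1/2
Expected count = 1/2 × 464 = 232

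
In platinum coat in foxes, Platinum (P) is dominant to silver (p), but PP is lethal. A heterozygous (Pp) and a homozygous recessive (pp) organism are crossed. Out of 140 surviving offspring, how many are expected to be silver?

Cross: Pp × pp
Punnett square offspring (before lethality): 2 Pp, 2 pp
No PP offspring are produced in this cross.
silver: 2 out of 4 → fraction 1/2
Expected count = 1/2 × 140 = 70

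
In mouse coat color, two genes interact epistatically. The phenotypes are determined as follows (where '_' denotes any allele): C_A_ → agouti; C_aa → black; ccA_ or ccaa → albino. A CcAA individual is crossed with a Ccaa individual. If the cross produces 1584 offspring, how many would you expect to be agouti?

Cross: CcAA × Ccaa — consider each gene separately:
C gene: Cc × Cc → 1 CC, 2 Cc, 1 cc → 3 C_ : 1 cc (out of 4)
A gene: AA × aa → 4 Aa → 4 A_ (out of 4)
Genotype classes (out of 4 × 4 = 16): C_A_ = 3×4 = 12; ccA_ = 1×4 = 4
Apply the phenotype rules: C_A_ (12) → agouti; ccA_ (4) → albino
Phenotype counts (out of 16): 12 agouti, 4 albino
agouti: 12 out of 16 → fraction 3/4
Expected count = 3/4 × 1584 = 1188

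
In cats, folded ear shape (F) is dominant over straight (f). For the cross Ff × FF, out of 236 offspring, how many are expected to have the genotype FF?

Punnett square for Ff × FF:
Offspring genotypes: 2 FF, 2 Ff
Total offspring: 4
Count with target: 2
Probability: 2/4 = 1/2
Expected count = 1/2 × 236 = 118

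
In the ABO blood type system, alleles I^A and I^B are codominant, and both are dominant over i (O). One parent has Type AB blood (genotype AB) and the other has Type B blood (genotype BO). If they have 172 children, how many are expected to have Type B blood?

Cross: AB × BO
Possible offspring genotypes: 1 AB, 1 AO, 1 BB, 1 BO
Blood type counts: 1 Type AB, 1 Type A, 2 Type B
Probability of Type B: 2/4 = 1/2
Expected count = 1/2 × 172 = 86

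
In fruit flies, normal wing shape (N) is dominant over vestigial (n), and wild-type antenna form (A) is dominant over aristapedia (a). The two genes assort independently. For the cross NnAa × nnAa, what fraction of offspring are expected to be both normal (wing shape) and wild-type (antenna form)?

Dihybrid cross NnAa × nnAa — consider each gene separately:
wing shape: Nn × nn → 2 Nn, 2 nn → 2 N_ : 2 nn (out of 4)
antenna form: Aa × Aa → 1 AA, 2 Aa, 1 aa → 3 A_ : 1 aa (out of 4)
Looking for: normal (N_) and wild-type (A_)
P(normal) = 2/4, P(wild-type) = 3/4
P(both) = 2/4 × 3/4 = 6/16 = 3/8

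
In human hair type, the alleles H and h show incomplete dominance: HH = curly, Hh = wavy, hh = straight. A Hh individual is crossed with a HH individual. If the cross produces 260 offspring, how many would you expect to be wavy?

Punnett square for Hh × HH:
Offspring genotypes: 2 HH, 2 Hh
Phenotype counts: 2 curly, 2 wavy
wavy: 2 out of 4 → fraction 1/2
Expected count = 1/2 × 260 = 130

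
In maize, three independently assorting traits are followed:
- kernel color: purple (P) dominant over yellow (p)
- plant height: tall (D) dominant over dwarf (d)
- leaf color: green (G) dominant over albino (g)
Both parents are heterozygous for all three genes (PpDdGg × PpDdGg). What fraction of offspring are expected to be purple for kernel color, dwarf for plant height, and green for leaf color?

Trihybrid cross: PpDdGg × PpDdGg
Each trait segregates independently with a 3:1 phenotypic ratio, so each gene contributes 3/4 (dominant) or 1/4 (recessive).
Target: purple (kernel color), dwarf (plant height), green (leaf color)
Probability = product of independent per-trait probabilities
= 3/4 × 1/4 × 3/4 = 9/64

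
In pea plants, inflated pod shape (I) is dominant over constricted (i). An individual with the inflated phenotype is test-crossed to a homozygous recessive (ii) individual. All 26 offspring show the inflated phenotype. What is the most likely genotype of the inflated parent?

Test cross: ? × ii
All offspring are inflated.
If the unknown parent were heterozygous (Ii), about half of 26 offspring would be constricted; none are. The unknown parent is most likely homozygous dominant (II).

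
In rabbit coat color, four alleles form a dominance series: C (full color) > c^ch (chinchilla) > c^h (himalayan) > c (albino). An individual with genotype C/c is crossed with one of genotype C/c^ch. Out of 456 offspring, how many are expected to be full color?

Cross: C/c × C/c^ch
Allele dominance: C > c^ch > c^h > c
Offspring genotypes: 1 C/C, 1 C/c^ch, 1 C/c, 1 c^ch/c
Phenotype counts: 3 full color, 1 chinchilla
full color: 3 out of 4 → fraction 3/4
Expected count = 3/4 × 456 = 342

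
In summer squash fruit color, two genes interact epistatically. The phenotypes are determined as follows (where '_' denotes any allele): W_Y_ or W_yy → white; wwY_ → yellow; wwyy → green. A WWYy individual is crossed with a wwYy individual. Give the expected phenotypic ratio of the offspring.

Cross: WWYy × wwYy — consider each gene separately:
W gene: WW × ww → 4 Ww → 4 W_ (out of 4)
Y gene: Yy × Yy → 1 YY, 2 Yy, 1 yy → 3 Y_ : 1 yy (out of 4)
Genotype classes (out of 4 × 4 = 16): W_Y_ = 4×3 = 12; W_yy = 4×1 = 4
Apply the phenotype rules: W_Y_ (12) + W_yy (4) → white
Phenotype counts (out of 16): 16 white
Ratio: all white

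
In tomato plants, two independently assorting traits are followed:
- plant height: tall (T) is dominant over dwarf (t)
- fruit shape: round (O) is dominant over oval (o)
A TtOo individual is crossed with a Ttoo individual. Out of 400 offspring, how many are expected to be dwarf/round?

Dihybrid cross TtOo × Ttoo — consider each gene separately:
plant height: Tt × Tt → 1 TT, 2 Tt, 1 tt → 3 T_ : 1 tt (out of 4)
fruit shape: Oo × oo → 2 Oo, 2 oo → 2 O_ : 2 oo (out of 4)
Combine (counts out of 4 × 4 = 16): tall/round (T_O_) = 3×2 = 6; tall/oval (T_oo) = 3×2 = 6; dwarf/round (ttO_) = 1×2 = 2; dwarf/oval (ttoo) = 1×2 = 2
Phenotype counts (out of 16): 6 tall/round, 6 tall/oval, 2 dwarf/round, 2 dwarf/oval
dwarf/round: 2 out of 16 → fraction 1/8
Expected count = 1/8 × 400 = 50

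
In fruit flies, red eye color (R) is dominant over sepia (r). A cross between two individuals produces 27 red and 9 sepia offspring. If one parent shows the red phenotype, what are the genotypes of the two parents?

Observed offspring: 27 red, 9 sepia
The observed ratio simplifies to 3:1. Sepia (rr) offspring appear, so each parent must contribute one r allele. The parent stated to show red carries R, so it is Rr. The other parent is then either Rr or rr: Rr × rr would give a 1:1 split, whereas Rr × Rr gives 3:1 — matching the data. So both parents are heterozygous (Rr × Rr).
Parent genotypes: Rr × Rr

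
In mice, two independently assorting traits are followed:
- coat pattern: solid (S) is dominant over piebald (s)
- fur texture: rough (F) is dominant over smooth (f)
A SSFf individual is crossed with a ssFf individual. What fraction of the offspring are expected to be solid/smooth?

Dihybrid cross SSFf × ssFf — consider each gene separately:
coat pattern: SS × ss → 4 Ss → 4 S_ (out of 4)
fur texture: Ff × Ff → 1 FF, 2 Ff, 1 ff → 3 F_ : 1 ff (out of 4)
Combine (counts out of 4 × 4 = 16): solid/rough (S_F_) = 4×3 = 12; solid/smooth (S_ff) = 4×1 = 4
Phenotype counts (out of 16): 12 solid/rough, 4 solid/smooth
solid/smooth: 4 out of 16
Probability: 4/16 = 1/4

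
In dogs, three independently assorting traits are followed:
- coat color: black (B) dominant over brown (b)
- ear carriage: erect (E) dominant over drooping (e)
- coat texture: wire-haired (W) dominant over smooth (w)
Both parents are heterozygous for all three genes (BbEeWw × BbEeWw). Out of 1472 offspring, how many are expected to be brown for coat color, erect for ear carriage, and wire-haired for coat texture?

Trihybrid cross: BbEeWw × BbEeWw
Each trait segregates independently with a 3:1 phenotypic ratio, so each gene contributes 3/4 (dominant) or 1/4 (recessive).
Target: brown (coat color), erect (ear carriage), wire-haired (coat texture)
Probability = product of independent per-trait probabilities
= 1/4 × 3/4 × 3/4 = 9/64
Expected count = 9/64 × 1472 = 207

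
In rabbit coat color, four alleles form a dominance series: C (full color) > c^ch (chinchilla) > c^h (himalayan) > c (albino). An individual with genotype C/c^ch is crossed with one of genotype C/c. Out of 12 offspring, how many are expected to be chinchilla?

Cross: C/c^ch × C/c
Allele dominance: C > c^ch > c^h > c
Offspring genotypes: 1 C/C, 1 C/c, 1 C/c^ch, 1 c^ch/c
Phenotype counts: 3 full color, 1 chinchilla
chinchilla: 1 out of 4 → fraction 1/4
Expected count = 1/4 × 12 = 3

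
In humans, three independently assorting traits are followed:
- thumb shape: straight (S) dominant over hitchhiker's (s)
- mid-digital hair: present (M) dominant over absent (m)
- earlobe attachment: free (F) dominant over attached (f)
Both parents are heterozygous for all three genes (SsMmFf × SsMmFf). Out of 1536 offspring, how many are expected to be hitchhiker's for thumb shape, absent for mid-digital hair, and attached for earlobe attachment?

Trihybrid cross: SsMmFf × SsMmFf
Each trait segregates independently with a 3:1 phenotypic ratio, so each gene contributes 3/4 (dominant) or 1/4 (recessive).
Target: hitchhiker's (thumb shape), absent (mid-digital hair), attached (earlobe attachment)
Probability = product of independent per-trait probabilities
= 1/4 × 1/4 × 1/4 = 1/64
Expected count = 1/64 × 1536 = 24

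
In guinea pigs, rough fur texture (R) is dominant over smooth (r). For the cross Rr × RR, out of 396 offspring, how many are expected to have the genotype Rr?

Punnett square for Rr × RR:
Offspring genotypes: 2 RR, 2 Rr
Total offspring: 4
Count with target: 2
Probability: 2/4 = 1/2
Expected count = 1/2 × 396 = 198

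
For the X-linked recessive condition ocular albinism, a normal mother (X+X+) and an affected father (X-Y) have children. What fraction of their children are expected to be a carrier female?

Cross: X+X+ × X-Y
Offspring: 2 X+X-, 2 X+Y
Probability of a carrier female: 2/4 = 1/2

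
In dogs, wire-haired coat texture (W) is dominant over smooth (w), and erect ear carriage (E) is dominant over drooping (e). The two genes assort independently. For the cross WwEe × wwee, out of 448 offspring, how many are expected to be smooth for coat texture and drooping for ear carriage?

Dihybrid cross WwEe × wwee — consider each gene separately:
coat texture: Ww × ww → 2 Ww, 2 ww → 2 W_ : 2 ww (out of 4)
ear carriage: Ee × ee → 2 Ee, 2 ee → 2 E_ : 2 ee (out of 4)
Looking for: smooth (ww) and drooping (ee)
P(smooth) = 2/4, P(drooping) = 2/4
P(both) = 2/4 × 2/4 = 4/16 = 1/4
Expected count = 1/4 × 448 = 112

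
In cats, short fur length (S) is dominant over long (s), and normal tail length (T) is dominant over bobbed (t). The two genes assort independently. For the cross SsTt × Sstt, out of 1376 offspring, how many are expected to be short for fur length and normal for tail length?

Dihybrid cross SsTt × Sstt — consider each gene separately:
fur length: Ss × Ss → 1 SS, 2 Ss, 1 ss → 3 S_ : 1 ss (out of 4)
tail length: Tt × tt → 2 Tt, 2 tt → 2 T_ : 2 tt (out of 4)
Looking for: short (S_) and normal (T_)
P(short) = 3/4, P(normal) = 2/4
P(both) = 3/4 × 2/4 = 6/16 = 3/8
Expected count = 3/8 × 1376 = 516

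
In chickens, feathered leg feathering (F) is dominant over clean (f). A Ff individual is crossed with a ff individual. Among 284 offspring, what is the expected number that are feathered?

Punnett square for Ff × ff:
Offspring genotypes: 2 Ff, 2 ff
feathered: 2, clean: 2
feathered: 2 out of 4 → fraction 1/2
Expected count = 1/2 × 284 = 142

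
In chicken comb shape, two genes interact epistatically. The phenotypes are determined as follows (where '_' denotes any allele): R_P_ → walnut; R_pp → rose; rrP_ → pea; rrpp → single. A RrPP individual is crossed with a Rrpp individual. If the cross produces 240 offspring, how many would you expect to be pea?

Cross: RrPP × Rrpp — consider each gene separately:
R gene: Rr × Rr → 1 RR, 2 Rr, 1 rr → 3 R_ : 1 rr (out of 4)
P gene: PP × pp → 4 Pp → 4 P_ (out of 4)
Genotype classes (out of 4 × 4 = 16): R_P_ = 3×4 = 12; rrP_ = 1×4 = 4
Apply the phenotype rules: R_P_ (12) → walnut; rrP_ (4) → pea
Phenotype counts (out of 16): 12 walnut, 4 pea
pea: 4 out of 16 → fraction 1/4
Expected count = 1/4 × 240 = 60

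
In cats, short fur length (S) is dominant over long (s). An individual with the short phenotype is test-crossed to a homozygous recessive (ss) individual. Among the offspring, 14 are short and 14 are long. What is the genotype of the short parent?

Test cross: ? × ss
Offspring: 14 short, 14 long — approximately 1:1.
A 1:1 ratio in a test cross indicates the unknown parent is heterozygous (Ss).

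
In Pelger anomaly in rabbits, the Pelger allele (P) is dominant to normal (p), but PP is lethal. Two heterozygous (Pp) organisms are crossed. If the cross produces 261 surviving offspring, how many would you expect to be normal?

Cross: Pp × Pp
Punnett square offspring (before lethality): 1 PP, 2 Pp, 1 pp
The PP genotype is lethal (embryos die); surviving offspring: 2 Pp, 1 pp
normal: 1 out of 3 → fraction 1/3
Expected count = 1/3 × 261 = 87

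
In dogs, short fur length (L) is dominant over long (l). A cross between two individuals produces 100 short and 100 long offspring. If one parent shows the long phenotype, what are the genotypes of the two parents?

Observed offspring: 100 short, 100 long
The observed ratio simplifies to 1:1. One parent shows long, so its genotype must be ll. A 1:1 offspring split requires the other parent to be heterozygous (Ll).
Parent genotypes: ll × Ll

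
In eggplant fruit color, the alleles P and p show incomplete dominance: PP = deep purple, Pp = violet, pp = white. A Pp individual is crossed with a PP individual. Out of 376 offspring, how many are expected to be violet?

Punnett square for Pp × PP:
Offspring genotypes: 2 PP, 2 Pp
Phenotype counts: 2 deep purple, 2 violet
violet: 2 out of 4 → fraction 1/2
Expected count = 1/2 × 376 = 188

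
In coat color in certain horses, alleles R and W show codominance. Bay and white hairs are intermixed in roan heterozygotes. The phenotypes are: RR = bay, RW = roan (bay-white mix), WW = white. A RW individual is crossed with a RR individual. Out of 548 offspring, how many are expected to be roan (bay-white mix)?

Punnett square for RW × RR:
Offspring genotypes: 2 RR, 2 RW
Phenotype counts: 2 bay, 2 roan (bay-white mix)
roan (bay-white mix): 2 out of 4 → fraction 1/2
Expected count = 1/2 × 548 = 274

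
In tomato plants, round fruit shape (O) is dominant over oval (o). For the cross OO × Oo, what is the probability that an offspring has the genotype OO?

Punnett square for OO × Oo:
Offspring genotypes: 2 OO, 2 Oo
Total offspring: 4
Count with target: 2
Probability: 2/4 = 1/2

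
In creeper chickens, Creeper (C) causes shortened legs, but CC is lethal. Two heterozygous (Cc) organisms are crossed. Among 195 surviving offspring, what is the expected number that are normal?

Cross: Cc × Cc
Punnett square offspring (before lethality): 1 CC, 2 Cc, 1 cc
The CC genotype is lethal (embryos die); surviving offspring: 2 Cc, 1 cc
normal: 1 out of 3 → fraction 1/3
Expected count = 1/3 × 195 = 65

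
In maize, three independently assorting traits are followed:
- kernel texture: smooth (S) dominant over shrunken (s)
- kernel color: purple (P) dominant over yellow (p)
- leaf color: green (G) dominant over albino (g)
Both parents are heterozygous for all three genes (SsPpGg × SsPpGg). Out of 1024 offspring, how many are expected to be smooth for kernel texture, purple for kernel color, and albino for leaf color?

Trihybrid cross: SsPpGg × SsPpGg
Each trait segregates independently with a 3:1 phenotypic ratio, so each gene contributes 3/4 (dominant) or 1/4 (recessive).
Target: smooth (kernel texture), purple (kernel color), albino (leaf color)
Probability = product of independent per-trait probabilities
= 3/4 × 3/4 × 1/4 = 9/64
Expected count = 9/64 × 1024 = 144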